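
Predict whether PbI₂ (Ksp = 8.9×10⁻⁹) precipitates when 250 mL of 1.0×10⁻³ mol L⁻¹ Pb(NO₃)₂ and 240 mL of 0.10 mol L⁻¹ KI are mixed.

Yes

Total volume after mixing = 250 + 240 = 490 mL.
[Pb²⁺] = (1.0×10⁻³)(250)/490 = 5.1×10⁻⁴ mol L⁻¹
[I⁻] = (0.10)(240)/490 = 4.9×10⁻² mol L⁻¹
Q = [Pb²⁺][I⁻]^2 = 1.2×10⁻⁶
Because Q > Ksp (1.2×10⁻⁶ vs 8.9×10⁻⁹), a precipitate of PbI₂ forms.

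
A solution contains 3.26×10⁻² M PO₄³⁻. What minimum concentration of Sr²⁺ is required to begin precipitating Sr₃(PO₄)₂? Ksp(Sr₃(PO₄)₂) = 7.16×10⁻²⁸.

Each salt precipitates once Q = Ksp for that salt.
Sr₃(PO₄)₂(s) ⇌ 3 Sr²⁺(aq) + 2 PO₄³⁻(aq)
Ksp = [Sr²⁺]^3[PO₄³⁻]^2 = [Sr²⁺]^3(3.26×10⁻²)^2
[Sr²⁺]^3 = 7.16×10⁻²⁸ / (3.26×10⁻²)^2 = 6.74×10⁻²⁵
[Sr²⁺] = 8.77×10⁻⁹ M

8.77×10⁻⁹ M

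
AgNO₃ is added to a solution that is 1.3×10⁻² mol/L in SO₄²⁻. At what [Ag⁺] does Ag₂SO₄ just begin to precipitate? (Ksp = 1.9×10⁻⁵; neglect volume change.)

A salt starts to precipitate once the ion product Q reaches its Ksp.
Ag₂SO₄(s) ⇌ 2 Ag⁺(aq) + SO₄²⁻(aq)
Ksp = [Ag⁺]^2[SO₄²⁻] = [Ag⁺]^2(1.3×10⁻²)
[Ag⁺]^2 = 1.9×10⁻⁵ / (1.3×10⁻²) = 1.5×10⁻³
[Ag⁺] = 3.8×10⁻² mol/L

3.8×10⁻² M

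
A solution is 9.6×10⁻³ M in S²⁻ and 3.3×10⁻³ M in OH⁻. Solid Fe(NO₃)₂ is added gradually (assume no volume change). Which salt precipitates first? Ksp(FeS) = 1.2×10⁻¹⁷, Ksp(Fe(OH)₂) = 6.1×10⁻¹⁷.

Each salt precipitates once Q = Ksp for that salt.
For FeS: [Fe²⁺] = (Ksp/[S²⁻]) = 1.3×10⁻¹⁵ M
For Fe(OH)₂: [Fe²⁺] = (Ksp/[OH⁻]^2) = 5.6×10⁻¹² M
Since FeS needs less Fe²⁺ to reach saturation, it precipitates first.

FeS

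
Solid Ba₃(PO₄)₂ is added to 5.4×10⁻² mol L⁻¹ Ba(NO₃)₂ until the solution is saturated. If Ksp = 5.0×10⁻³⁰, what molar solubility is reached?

8.9×10⁻¹⁴ M

Ba₃(PO₄)₂(s) ⇌ 3 Ba²⁺(aq) + 2 PO₄³⁻(aq)
Ba²⁺ is already present at 5.4×10⁻² mol L⁻¹. If s mol/L of Ba₃(PO₄)₂ dissolves, [PO₄³⁻] = 2s while [Ba²⁺] ≈ 5.4×10⁻² mol L⁻¹.
Ksp = [Ba²⁺]^3[PO₄³⁻]^2 = (5.4×10⁻²)^3(2s)^2
(2s)^2 = 5.0×10⁻³⁰ / (5.4×10⁻²)^3 = 3.2×10⁻²⁶
s = 8.9×10⁻¹⁴ mol L⁻¹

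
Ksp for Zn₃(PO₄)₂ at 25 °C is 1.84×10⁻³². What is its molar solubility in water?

1.76×10⁻⁷ M

Zn₃(PO₄)₂(s) ⇌ 3 Zn²⁺(aq) + 2 PO₄³⁻(aq)
For each mole of Zn₃(PO₄)₂ that dissolves per liter, [Zn²⁺] = 3s and [PO₄³⁻] = 2s; let s denote this solubility.
Ksp = [Zn²⁺]^3[PO₄³⁻]^2 = (3s)^3 · (2s)^2 = 108s^5
108s^5 = 1.84×10⁻³²  ⇒  s^5 = 1.70×10⁻³⁴
s = (1.70×10⁻³⁴)^(1/5) = 1.76×10⁻⁷ mol L⁻¹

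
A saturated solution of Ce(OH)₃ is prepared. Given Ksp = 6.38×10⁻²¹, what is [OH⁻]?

Ce(OH)₃(s) ⇌ Ce³⁺(aq) + 3 OH⁻(aq)
Call the molar solubility s, so that [Ce³⁺] = s and [OH⁻] = 3s.
Ksp = [Ce³⁺][OH⁻]^3 = s · (3s)^3 = 27s^4 = 6.38×10⁻²¹
s = 3.92×10⁻⁶ mol L⁻¹
[OH⁻] = 3s = 1.18×10⁻⁵ mol L⁻¹

1.18×10⁻⁵ M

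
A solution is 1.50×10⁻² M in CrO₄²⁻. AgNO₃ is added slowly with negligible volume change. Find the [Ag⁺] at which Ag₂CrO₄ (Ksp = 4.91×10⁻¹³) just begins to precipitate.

Precipitation of each salt begins when its ion product equals Ksp.
Ag₂CrO₄(s) ⇌ 2 Ag⁺(aq) + CrO₄²⁻(aq)
Ksp = [Ag⁺]^2[CrO₄²⁻] = [Ag⁺]^2(1.50×10⁻²)
[Ag⁺]^2 = 4.91×10⁻¹³ / (1.50×10⁻²) = 3.27×10⁻¹¹
[Ag⁺] = 5.72×10⁻⁶ M

5.72×10⁻⁶ M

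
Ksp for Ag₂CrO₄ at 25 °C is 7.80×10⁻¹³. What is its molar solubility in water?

5.80×10⁻⁵ M

Ag₂CrO₄(s) ⇌ 2 Ag⁺(aq) + CrO₄²⁻(aq)
For each mole of Ag₂CrO₄ that dissolves per liter, [Ag⁺] = 2s and [CrO₄²⁻] = s; let s denote this solubility.
Ksp = [Ag⁺]^2[CrO₄²⁻] = (2s)^2 · s = 4s^3
4s^3 = 7.80×10⁻¹³  ⇒  s^3 = 1.95×10⁻¹³
Taking the 3rd root, s = 5.80×10⁻⁵ mol/L.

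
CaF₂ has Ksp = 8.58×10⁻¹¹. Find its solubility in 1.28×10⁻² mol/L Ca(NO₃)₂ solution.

4.09×10⁻⁵ M

CaF₂(s) ⇌ Ca²⁺(aq) + 2 F⁻(aq)
The solution already contains Ca²⁺ at 1.28×10⁻² mol/L. Let s be the molar solubility of CaF₂.
[Ca²⁺] ≈ 1.28×10⁻² mol/L (common ion dominates); [F⁻] = 2s.
Ksp = [Ca²⁺][F⁻]^2 = (1.28×10⁻²)(2s)^2
(2s)^2 = 8.58×10⁻¹¹ / (1.28×10⁻²) = 6.70×10⁻⁹
s = 4.09×10⁻⁵ mol/L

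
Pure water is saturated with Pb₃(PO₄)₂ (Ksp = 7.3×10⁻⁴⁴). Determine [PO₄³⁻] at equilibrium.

1.8×10⁻⁹ M

Pb₃(PO₄)₂(s) ⇌ 3 Pb²⁺(aq) + 2 PO₄³⁻(aq)
Let s be the molar solubility. Then [Pb²⁺] = 3s and [PO₄³⁻] = 2s.
Ksp = [Pb²⁺]^3[PO₄³⁻]^2 = (3s)^3 · (2s)^2 = 108s^5 = 7.3×10⁻⁴⁴
s = 9.2×10⁻¹⁰ M
[PO₄³⁻] = 2s = 1.8×10⁻⁹ M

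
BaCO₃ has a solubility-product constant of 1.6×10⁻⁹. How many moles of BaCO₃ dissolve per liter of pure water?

BaCO₃(s) ⇌ Ba²⁺(aq) + CO₃²⁻(aq)
Call the molar solubility s, so that [Ba²⁺] = s and [CO₃²⁻] = s.
Ksp = [Ba²⁺][CO₃²⁻] = s · s = s^2
s^2 = 1.6×10⁻⁹
s = 4.0×10⁻⁵ M

4.0×10⁻⁵ M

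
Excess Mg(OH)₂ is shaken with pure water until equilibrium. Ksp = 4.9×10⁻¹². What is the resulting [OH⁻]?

Mg(OH)₂(s) ⇌ Mg²⁺(aq) + 2 OH⁻(aq)
Let s be the molar solubility. Then [Mg²⁺] = s and [OH⁻] = 2s.
Ksp = [Mg²⁺][OH⁻]^2 = s · (2s)^2 = 4s^3 = 4.9×10⁻¹²
s = 1.1×10⁻⁴ mol/L
[OH⁻] = 2s = 2.1×10⁻⁴ mol/L

2.1×10⁻⁴ M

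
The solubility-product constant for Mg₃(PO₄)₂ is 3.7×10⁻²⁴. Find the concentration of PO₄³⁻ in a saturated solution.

Mg₃(PO₄)₂(s) ⇌ 3 Mg²⁺(aq) + 2 PO₄³⁻(aq)
Let s be the molar solubility. Then [Mg²⁺] = 3s and [PO₄³⁻] = 2s.
Ksp = [Mg²⁺]^3[PO₄³⁻]^2 = (3s)^3 · (2s)^2 = 108s^5 = 3.7×10⁻²⁴
s = 8.1×10⁻⁶ mol L⁻¹
[PO₄³⁻] = 2s = 1.6×10⁻⁵ mol L⁻¹

1.6×10⁻⁵ M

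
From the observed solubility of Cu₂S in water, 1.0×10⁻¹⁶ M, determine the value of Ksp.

Ksp = 4.0×10⁻⁴⁸

Cu₂S(s) ⇌ 2 Cu⁺(aq) + S²⁻(aq)
If s mol/L of Cu₂S dissolves, [Cu⁺] = 2s and [S²⁻] = s.
Ksp = [Cu⁺]^2[S²⁻] = (2s)^2 · s = 4s^3
Ksp = 4 × (1.0×10⁻¹⁶)^3 = 4.0×10⁻⁴⁸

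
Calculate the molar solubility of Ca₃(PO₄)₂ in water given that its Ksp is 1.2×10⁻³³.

1.0×10⁻⁷ M

Ca₃(PO₄)₂(s) ⇌ 3 Ca²⁺(aq) + 2 PO₄³⁻(aq)
For each mole of Ca₃(PO₄)₂ that dissolves per liter, [Ca²⁺] = 3s and [PO₄³⁻] = 2s; let s denote this solubility.
Ksp = [Ca²⁺]^3[PO₄³⁻]^2 = (3s)^3 · (2s)^2 = 108s^5
108s^5 = 1.2×10⁻³³  ⇒  s^5 = 1.1×10⁻³⁵
s = (1.1×10⁻³⁵)^(1/5) = 1.0×10⁻⁷ M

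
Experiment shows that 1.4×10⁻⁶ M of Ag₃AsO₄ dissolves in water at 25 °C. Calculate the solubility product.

Ag₃AsO₄(s) ⇌ 3 Ag⁺(aq) + AsO₄³⁻(aq)
Let s be the molar solubility. Then [Ag⁺] = 3s and [AsO₄³⁻] = s.
Ksp = [Ag⁺]^3[AsO₄³⁻] = (3s)^3 · s = 27s^4
Ksp = 27 × (1.4×10⁻⁶)^4 = 1.0×10⁻²²

Ksp = 1.0×10⁻²²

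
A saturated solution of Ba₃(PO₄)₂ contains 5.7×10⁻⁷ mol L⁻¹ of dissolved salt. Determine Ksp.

Ba₃(PO₄)₂(s) ⇌ 3 Ba²⁺(aq) + 2 PO₄³⁻(aq)
If s mol/L of Ba₃(PO₄)₂ dissolves, [Ba²⁺] = 3s and [PO₄³⁻] = 2s.
Ksp = [Ba²⁺]^3[PO₄³⁻]^2 = (3s)^3 · (2s)^2 = 108s^5
Ksp = 108 × (5.7×10⁻⁷)^5 = 6.5×10⁻³⁰

Ksp = 6.5×10⁻³⁰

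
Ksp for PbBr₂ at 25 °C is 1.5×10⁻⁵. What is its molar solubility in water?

1.6×10⁻² M

PbBr₂(s) ⇌ Pb²⁺(aq) + 2 Br⁻(aq)
With molar solubility s: [Pb²⁺] = s, [Br⁻] = 2s.
Ksp = [Pb²⁺][Br⁻]^2 = s · (2s)^2 = 4s^3
4s^3 = 1.5×10⁻⁵  ⇒  s^3 = 3.8×10⁻⁶
s = (3.8×10⁻⁶)^(1/3) = 1.6×10⁻² M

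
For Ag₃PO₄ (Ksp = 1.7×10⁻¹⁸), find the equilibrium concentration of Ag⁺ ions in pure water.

Ag₃PO₄(s) ⇌ 3 Ag⁺(aq) + PO₄³⁻(aq)
Let s be the molar solubility. Then [Ag⁺] = 3s and [PO₄³⁻] = s.
Ksp = [Ag⁺]^3[PO₄³⁻] = (3s)^3 · s = 27s^4 = 1.7×10⁻¹⁸
s = 1.6×10⁻⁵ M
[Ag⁺] = 3s = 4.8×10⁻⁵ M

4.8×10⁻⁵ M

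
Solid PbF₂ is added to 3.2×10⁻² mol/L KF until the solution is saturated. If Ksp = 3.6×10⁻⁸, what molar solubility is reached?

3.5×10⁻⁵ M

PbF₂(s) ⇌ Pb²⁺(aq) + 2 F⁻(aq)
Let s be the solubility of PbF₂ here. The common ion gives [F⁻] ≈ 3.2×10⁻² mol/L, and [Pb²⁺] = s.
Ksp = [Pb²⁺][F⁻]^2 = s(3.2×10⁻²)^2
s = 3.6×10⁻⁸ / (3.2×10⁻²)^2 = 3.5×10⁻⁵
s = 3.5×10⁻⁵ mol/L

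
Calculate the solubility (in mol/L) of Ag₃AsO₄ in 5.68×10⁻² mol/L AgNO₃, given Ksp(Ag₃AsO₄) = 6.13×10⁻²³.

3.35×10⁻¹⁹ M

Ag₃AsO₄(s) ⇌ 3 Ag⁺(aq) + AsO₄³⁻(aq)
Let s be the solubility of Ag₃AsO₄ here. The common ion gives [Ag⁺] ≈ 5.68×10⁻² mol/L, and [AsO₄³⁻] = s.
Ksp = [Ag⁺]^3[AsO₄³⁻] = (5.68×10⁻²)^3s
s = 6.13×10⁻²³ / (5.68×10⁻²)^3 = 3.35×10⁻¹⁹
s = 3.35×10⁻¹⁹ mol/L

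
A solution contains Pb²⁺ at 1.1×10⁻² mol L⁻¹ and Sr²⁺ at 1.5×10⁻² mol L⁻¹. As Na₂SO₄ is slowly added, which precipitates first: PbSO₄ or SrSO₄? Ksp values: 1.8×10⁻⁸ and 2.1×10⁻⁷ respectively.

The threshold for precipitation is Q = Ksp.
For PbSO₄: [SO₄²⁻] = (Ksp/[Pb²⁺]) = 1.6×10⁻⁶ mol L⁻¹
For SrSO₄: [SO₄²⁻] = (Ksp/[Sr²⁺]) = 1.4×10⁻⁵ mol L⁻¹
Since PbSO₄ needs less SO₄²⁻ to reach saturation, it precipitates first.

PbSO₄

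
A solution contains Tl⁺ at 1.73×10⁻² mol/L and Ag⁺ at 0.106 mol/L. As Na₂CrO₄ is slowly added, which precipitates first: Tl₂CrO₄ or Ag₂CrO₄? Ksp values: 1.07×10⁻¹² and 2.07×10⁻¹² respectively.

Ag₂CrO₄

Precipitation of each salt begins when its ion product equals Ksp.
For Tl₂CrO₄: [CrO₄²⁻] = (Ksp/[Tl⁺]^2) = 3.58×10⁻⁹ mol/L
For Ag₂CrO₄: [CrO₄²⁻] = (Ksp/[Ag⁺]^2) = 1.84×10⁻¹⁰ mol/L
Since Ag₂CrO₄ needs less CrO₄²⁻ to reach saturation, it precipitates first.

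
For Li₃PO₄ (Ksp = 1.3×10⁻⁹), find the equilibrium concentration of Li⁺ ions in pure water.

Li₃PO₄(s) ⇌ 3 Li⁺(aq) + PO₄³⁻(aq)
Call the molar solubility s, so that [Li⁺] = 3s and [PO₄³⁻] = s.
Ksp = [Li⁺]^3[PO₄³⁻] = (3s)^3 · s = 27s^4 = 1.3×10⁻⁹
s = 2.6×10⁻³ mol L⁻¹
[Li⁺] = 3s = 7.9×10⁻³ mol L⁻¹

7.9×10⁻³ M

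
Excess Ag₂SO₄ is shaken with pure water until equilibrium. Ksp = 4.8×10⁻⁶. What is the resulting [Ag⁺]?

2.1×10⁻² M

Ag₂SO₄(s) ⇌ 2 Ag⁺(aq) + SO₄²⁻(aq)
Call the molar solubility s, so that [Ag⁺] = 2s and [SO₄²⁻] = s.
Ksp = [Ag⁺]^2[SO₄²⁻] = (2s)^2 · s = 4s^3 = 4.8×10⁻⁶
s = 1.1×10⁻² mol L⁻¹
[Ag⁺] = 2s = 2.1×10⁻² mol L⁻¹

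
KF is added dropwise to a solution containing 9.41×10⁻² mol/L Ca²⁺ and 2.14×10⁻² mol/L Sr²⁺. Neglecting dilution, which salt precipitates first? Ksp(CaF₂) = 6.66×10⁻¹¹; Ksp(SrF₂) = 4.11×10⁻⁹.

CaF₂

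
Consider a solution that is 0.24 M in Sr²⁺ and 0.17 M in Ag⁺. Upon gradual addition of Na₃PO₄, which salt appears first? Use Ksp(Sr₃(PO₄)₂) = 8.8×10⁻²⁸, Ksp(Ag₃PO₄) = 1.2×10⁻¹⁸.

Ag₃PO₄

The threshold for precipitation is Q = Ksp.
For Sr₃(PO₄)₂: [PO₄³⁻] = (Ksp/[Sr²⁺]^3)^(1/2) = 2.5×10⁻¹³ M
For Ag₃PO₄: [PO₄³⁻] = (Ksp/[Ag⁺]^3) = 2.4×10⁻¹⁶ M
Since Ag₃PO₄ needs less PO₄³⁻ to reach saturation, it precipitates first.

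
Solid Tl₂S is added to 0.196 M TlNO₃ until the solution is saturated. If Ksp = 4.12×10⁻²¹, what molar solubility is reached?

Tl₂S(s) ⇌ 2 Tl⁺(aq) + S²⁻(aq)
With Tl⁺ already at 0.196 M and s small, take [Tl⁺] ≈ 0.196 M and [S²⁻] = s.
Ksp = [Tl⁺]^2[S²⁻] = (0.196)^2s
s = 4.12×10⁻²¹ / (0.196)^2 = 1.07×10⁻¹⁹
s = 1.07×10⁻¹⁹ M

1.07×10⁻¹⁹ M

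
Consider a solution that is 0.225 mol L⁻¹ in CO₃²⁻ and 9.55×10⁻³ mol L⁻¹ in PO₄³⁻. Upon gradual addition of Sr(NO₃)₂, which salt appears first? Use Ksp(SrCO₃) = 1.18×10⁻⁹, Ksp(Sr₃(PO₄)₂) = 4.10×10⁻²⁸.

SrCO₃

Precipitation begins when Q = Ksp.
For SrCO₃: [Sr²⁺] = (Ksp/[CO₃²⁻]) = 5.24×10⁻⁹ mol L⁻¹
For Sr₃(PO₄)₂: [Sr²⁺] = (Ksp/[PO₄³⁻]^2)^(1/3) = 1.65×10⁻⁸ mol L⁻¹
The smaller threshold [Sr²⁺] is reached first, so SrCO₃ precipitates first.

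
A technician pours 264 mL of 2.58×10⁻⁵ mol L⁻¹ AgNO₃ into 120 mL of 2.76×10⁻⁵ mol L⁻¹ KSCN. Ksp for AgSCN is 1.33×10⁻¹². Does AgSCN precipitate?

After mixing, V = 264 mL + 120 mL = 384 mL.
[Ag⁺] = (2.58×10⁻⁵)(264)/384 = 1.77×10⁻⁵ mol L⁻¹
[SCN⁻] = (2.76×10⁻⁵)(120)/384 = 8.63×10⁻⁶ mol L⁻¹
Q = [Ag⁺][SCN⁻] = 1.53×10⁻¹⁰
Since Q (1.53×10⁻¹⁰) exceeds Ksp (1.33×10⁻¹²), AgSCN will precipitate.

Yes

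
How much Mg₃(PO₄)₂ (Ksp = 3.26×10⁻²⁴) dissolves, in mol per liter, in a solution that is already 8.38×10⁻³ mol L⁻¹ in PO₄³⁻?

1.20×10⁻⁷ M

Mg₃(PO₄)₂(s) ⇌ 3 Mg²⁺(aq) + 2 PO₄³⁻(aq)
The solution already contains PO₄³⁻ at 8.38×10⁻³ mol L⁻¹. Let s be the molar solubility of Mg₃(PO₄)₂.
[PO₄³⁻] ≈ 8.38×10⁻³ mol L⁻¹ (common ion dominates); [Mg²⁺] = 3s.
Ksp = [Mg²⁺]^3[PO₄³⁻]^2 = (3s)^3(8.38×10⁻³)^2
(3s)^3 = 3.26×10⁻²⁴ / (8.38×10⁻³)^2 = 4.64×10⁻²⁰
s = 1.20×10⁻⁷ mol L⁻¹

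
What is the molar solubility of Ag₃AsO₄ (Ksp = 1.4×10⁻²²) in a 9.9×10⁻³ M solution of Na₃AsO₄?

Ag₃AsO₄(s) ⇌ 3 Ag⁺(aq) + AsO₄³⁻(aq)
AsO₄³⁻ is already present at 9.9×10⁻³ M. If s mol/L of Ag₃AsO₄ dissolves, [Ag⁺] = 3s while [AsO₄³⁻] ≈ 9.9×10⁻³ M.
Ksp = [Ag⁺]^3[AsO₄³⁻] = (3s)^3(9.9×10⁻³)
(3s)^3 = 1.4×10⁻²² / (9.9×10⁻³) = 1.4×10⁻²⁰
s = 8.1×10⁻⁸ M

8.1×10⁻⁸ M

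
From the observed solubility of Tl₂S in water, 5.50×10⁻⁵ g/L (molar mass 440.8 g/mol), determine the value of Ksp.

Molar solubility s = (5.50×10⁻⁵ g/L) / (440.8 g/mol) = 1.2477×10⁻⁷ mol/L
Tl₂S(s) ⇌ 2 Tl⁺(aq) + S²⁻(aq)
If s mol/L of Tl₂S dissolves, [Tl⁺] = 2s and [S²⁻] = s.
Ksp = [Tl⁺]^2[S²⁻] = (2s)^2 · s = 4s^3
Ksp = 4 × (1.2477×10⁻⁷)^3 = 7.77×10⁻²¹

Ksp = 7.77×10⁻²¹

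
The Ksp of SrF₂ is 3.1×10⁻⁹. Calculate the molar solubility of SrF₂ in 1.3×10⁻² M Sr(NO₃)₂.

SrF₂(s) ⇌ Sr²⁺(aq) + 2 F⁻(aq)
Sr²⁺ is already present at 1.3×10⁻² M. If s mol/L of SrF₂ dissolves, [F⁻] = 2s while [Sr²⁺] ≈ 1.3×10⁻² M.
Ksp = [Sr²⁺][F⁻]^2 = (1.3×10⁻²)(2s)^2
(2s)^2 = 3.1×10⁻⁹ / (1.3×10⁻²) = 2.4×10⁻⁷
s = 2.4×10⁻⁴ M

2.4×10⁻⁴ M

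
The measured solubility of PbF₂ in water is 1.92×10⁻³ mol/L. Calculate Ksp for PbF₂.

Ksp = 2.83×10⁻⁸

PbF₂(s) ⇌ Pb²⁺(aq) + 2 F⁻(aq)
Let s be the molar solubility. Then [Pb²⁺] = s and [F⁻] = 2s.
Ksp = [Pb²⁺][F⁻]^2 = s · (2s)^2 = 4s^3
Ksp = 4 × (1.92×10⁻³)^3 = 2.83×10⁻⁸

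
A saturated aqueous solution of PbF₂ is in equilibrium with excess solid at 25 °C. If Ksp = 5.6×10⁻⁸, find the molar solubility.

PbF₂(s) ⇌ Pb²⁺(aq) + 2 F⁻(aq)
Let s be the molar solubility. Then [Pb²⁺] = s and [F⁻] = 2s.
Ksp = [Pb²⁺][F⁻]^2 = s · (2s)^2 = 4s^3
4s^3 = 5.6×10⁻⁸  ⇒  s^3 = 1.4×10⁻⁸
Taking the 3rd root, s = 2.4×10⁻³ M.

2.4×10⁻³ M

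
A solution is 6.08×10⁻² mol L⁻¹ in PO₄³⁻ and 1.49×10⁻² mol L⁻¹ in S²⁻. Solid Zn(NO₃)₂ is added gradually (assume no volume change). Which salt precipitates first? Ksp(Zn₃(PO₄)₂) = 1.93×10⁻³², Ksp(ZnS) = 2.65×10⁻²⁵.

The threshold for precipitation is Q = Ksp.
For Zn₃(PO₄)₂: [Zn²⁺] = (Ksp/[PO₄³⁻]^2)^(1/3) = 1.73×10⁻¹⁰ mol L⁻¹
For ZnS: [Zn²⁺] = (Ksp/[S²⁻]) = 1.78×10⁻²³ mol L⁻¹
The smaller threshold [Zn²⁺] is reached first, so ZnS precipitates first.

ZnS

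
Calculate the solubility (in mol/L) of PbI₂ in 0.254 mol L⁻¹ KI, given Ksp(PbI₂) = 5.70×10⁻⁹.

8.84×10⁻⁸ M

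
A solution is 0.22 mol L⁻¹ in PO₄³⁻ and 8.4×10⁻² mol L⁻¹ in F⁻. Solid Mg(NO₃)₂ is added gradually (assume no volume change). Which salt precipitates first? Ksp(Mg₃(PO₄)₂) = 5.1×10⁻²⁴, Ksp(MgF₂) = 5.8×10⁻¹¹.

Precipitation begins when Q = Ksp.
For Mg₃(PO₄)₂: [Mg²⁺] = (Ksp/[PO₄³⁻]^2)^(1/3) = 4.7×10⁻⁸ mol L⁻¹
For MgF₂: [Mg²⁺] = (Ksp/[F⁻]^2) = 8.2×10⁻⁹ mol L⁻¹
The smaller threshold [Mg²⁺] is reached first, so MgF₂ precipitates first.

MgF₂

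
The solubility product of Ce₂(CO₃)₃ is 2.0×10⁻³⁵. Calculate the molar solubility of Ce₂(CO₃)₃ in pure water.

Ce₂(CO₃)₃(s) ⇌ 2 Ce³⁺(aq) + 3 CO₃²⁻(aq)
For each mole of Ce₂(CO₃)₃ that dissolves per liter, [Ce³⁺] = 2s and [CO₃²⁻] = 3s; let s denote this solubility.
Ksp = [Ce³⁺]^2[CO₃²⁻]^3 = (2s)^2 · (3s)^3 = 108s^5
108s^5 = 2.0×10⁻³⁵  ⇒  s^5 = 1.9×10⁻³⁷
s = (1.9×10⁻³⁷)^(1/5) = 4.5×10⁻⁸ mol/L

4.5×10⁻⁸ M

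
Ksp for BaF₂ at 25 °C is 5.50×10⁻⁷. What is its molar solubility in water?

BaF₂(s) ⇌ Ba²⁺(aq) + 2 F⁻(aq)
With molar solubility s: [Ba²⁺] = s, [F⁻] = 2s.
Ksp = [Ba²⁺][F⁻]^2 = s · (2s)^2 = 4s^3
4s^3 = 5.50×10⁻⁷  ⇒  s^3 = 1.38×10⁻⁷
s = 5.16×10⁻³ mol L⁻¹

5.16×10⁻³ M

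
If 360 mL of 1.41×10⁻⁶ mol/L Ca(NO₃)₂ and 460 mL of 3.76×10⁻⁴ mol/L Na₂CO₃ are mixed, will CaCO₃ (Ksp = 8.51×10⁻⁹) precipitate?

The combined volume is 820 mL.
[Ca²⁺] = (1.41×10⁻⁶)(360)/820 = 6.19×10⁻⁷ mol/L
[CO₃²⁻] = (3.76×10⁻⁴)(460)/820 = 2.11×10⁻⁴ mol/L
Q = [Ca²⁺][CO₃²⁻] = 1.31×10⁻¹⁰
Q = 1.31×10⁻¹⁰ < Ksp = 8.51×10⁻⁹, so the solution is unsaturated and no precipitate forms.

No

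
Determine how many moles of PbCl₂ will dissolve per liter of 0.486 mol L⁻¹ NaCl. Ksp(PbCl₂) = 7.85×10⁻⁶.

3.32×10⁻⁵ M

PbCl₂(s) ⇌ Pb²⁺(aq) + 2 Cl⁻(aq)
Cl⁻ is already present at 0.486 mol L⁻¹. If s mol/L of PbCl₂ dissolves, [Pb²⁺] = s while [Cl⁻] ≈ 0.486 mol L⁻¹.
Ksp = [Pb²⁺][Cl⁻]^2 = s(0.486)^2
s = 7.85×10⁻⁶ / (0.486)^2 = 3.32×10⁻⁵
s = 3.32×10⁻⁵ mol L⁻¹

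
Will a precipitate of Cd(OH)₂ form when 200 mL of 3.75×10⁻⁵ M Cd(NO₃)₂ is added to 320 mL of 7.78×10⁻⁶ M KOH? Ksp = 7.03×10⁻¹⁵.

No

Total volume after mixing = 200 + 320 = 520 mL.
[Cd²⁺] = (3.75×10⁻⁵)(200)/520 = 1.44×10⁻⁵ M
[OH⁻] = (7.78×10⁻⁶)(320)/520 = 4.79×10⁻⁶ M
Q = [Cd²⁺][OH⁻]^2 = 3.31×10⁻¹⁶
Q = 3.31×10⁻¹⁶ < Ksp = 7.03×10⁻¹⁵, so the solution is unsaturated and no precipitate forms.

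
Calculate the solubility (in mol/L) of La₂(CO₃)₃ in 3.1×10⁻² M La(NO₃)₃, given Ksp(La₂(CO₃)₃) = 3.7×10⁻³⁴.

La₂(CO₃)₃(s) ⇌ 2 La³⁺(aq) + 3 CO₃²⁻(aq)
La³⁺ is already present at 3.1×10⁻² M. If s mol/L of La₂(CO₃)₃ dissolves, [CO₃²⁻] = 3s while [La³⁺] ≈ 3.1×10⁻² M.
Ksp = [La³⁺]^2[CO₃²⁻]^3 = (3.1×10⁻²)^2(3s)^3
(3s)^3 = 3.7×10⁻³⁴ / (3.1×10⁻²)^2 = 3.9×10⁻³¹
s = 2.4×10⁻¹¹ M

2.4×10⁻¹¹ M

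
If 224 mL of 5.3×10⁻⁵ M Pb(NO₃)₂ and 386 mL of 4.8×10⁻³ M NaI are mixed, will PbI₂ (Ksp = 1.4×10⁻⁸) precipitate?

After mixing, V = 224 mL + 386 mL = 610 mL.
[Pb²⁺] = (5.3×10⁻⁵)(224)/610 = 1.9×10⁻⁵ M
[I⁻] = (4.8×10⁻³)(386)/610 = 3.0×10⁻³ M
Q = [Pb²⁺][I⁻]^2 = 1.8×10⁻¹⁰
Since Q (1.8×10⁻¹⁰) is less than Ksp (1.4×10⁻⁸), no PbI₂ precipitates.

No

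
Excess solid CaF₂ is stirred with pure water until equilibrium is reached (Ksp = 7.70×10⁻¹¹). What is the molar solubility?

2.68×10⁻⁴ M

CaF₂(s) ⇌ Ca²⁺(aq) + 2 F⁻(aq)
For each mole of CaF₂ that dissolves per liter, [Ca²⁺] = s and [F⁻] = 2s; let s denote this solubility.
Ksp = [Ca²⁺][F⁻]^2 = s · (2s)^2 = 4s^3
4s^3 = 7.70×10⁻¹¹  ⇒  s^3 = 1.93×10⁻¹¹
s = (1.93×10⁻¹¹)^(1/3) = 2.68×10⁻⁴ mol/L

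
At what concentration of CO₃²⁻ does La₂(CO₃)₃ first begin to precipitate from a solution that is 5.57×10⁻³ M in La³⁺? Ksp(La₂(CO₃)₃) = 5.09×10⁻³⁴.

Precipitation of each salt begins when its ion product equals Ksp.
La₂(CO₃)₃(s) ⇌ 2 La³⁺(aq) + 3 CO₃²⁻(aq)
Ksp = [La³⁺]^2[CO₃²⁻]^3 = [CO₃²⁻]^3(5.57×10⁻³)^2
[CO₃²⁻]^3 = 5.09×10⁻³⁴ / (5.57×10⁻³)^2 = 1.64×10⁻²⁹
[CO₃²⁻] = 2.54×10⁻¹⁰ M

2.54×10⁻¹⁰ M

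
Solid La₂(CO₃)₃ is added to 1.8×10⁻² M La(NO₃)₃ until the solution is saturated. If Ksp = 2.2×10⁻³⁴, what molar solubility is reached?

2.9×10⁻¹¹ M

La₂(CO₃)₃(s) ⇌ 2 La³⁺(aq) + 3 CO₃²⁻(aq)
Let s be the solubility of La₂(CO₃)₃ here. The common ion gives [La³⁺] ≈ 1.8×10⁻² M, and [CO₃²⁻] = 3s.
Ksp = [La³⁺]^2[CO₃²⁻]^3 = (1.8×10⁻²)^2(3s)^3
(3s)^3 = 2.2×10⁻³⁴ / (1.8×10⁻²)^2 = 6.8×10⁻³¹
s = 2.9×10⁻¹¹ M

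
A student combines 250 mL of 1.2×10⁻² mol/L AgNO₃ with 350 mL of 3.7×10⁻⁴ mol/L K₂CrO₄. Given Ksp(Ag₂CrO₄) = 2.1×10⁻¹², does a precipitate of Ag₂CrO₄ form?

Yes

The combined volume is 600 mL.
[Ag⁺] = (1.2×10⁻²)(250)/600 = 5.0×10⁻³ mol/L
[CrO₄²⁻] = (3.7×10⁻⁴)(350)/600 = 2.2×10⁻⁴ mol/L
Q = [Ag⁺]^2[CrO₄²⁻] = 5.4×10⁻⁹
Since Q (5.4×10⁻⁹) exceeds Ksp (2.1×10⁻¹²), Ag₂CrO₄ will precipitate.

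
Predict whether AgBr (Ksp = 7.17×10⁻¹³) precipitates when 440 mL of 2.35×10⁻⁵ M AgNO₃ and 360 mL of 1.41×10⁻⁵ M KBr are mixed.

The combined volume is 800 mL.
[Ag⁺] = (2.35×10⁻⁵)(440)/800 = 1.29×10⁻⁵ M
[Br⁻] = (1.41×10⁻⁵)(360)/800 = 6.35×10⁻⁶ M
Q = [Ag⁺][Br⁻] = 8.20×10⁻¹¹
Since Q (8.20×10⁻¹¹) exceeds Ksp (7.17×10⁻¹³), AgBr will precipitate.

Yes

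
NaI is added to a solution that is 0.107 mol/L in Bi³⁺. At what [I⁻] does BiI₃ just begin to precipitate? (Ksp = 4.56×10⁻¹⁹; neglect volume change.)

1.62×10⁻⁶ M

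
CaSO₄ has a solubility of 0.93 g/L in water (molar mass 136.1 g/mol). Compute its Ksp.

Convert to molarity: s = 0.93 / 136.1 = 6.833×10⁻³ mol/L
CaSO₄(s) ⇌ Ca²⁺(aq) + SO₄²⁻(aq)
If s mol/L of CaSO₄ dissolves, [Ca²⁺] = s and [SO₄²⁻] = s.
Ksp = [Ca²⁺][SO₄²⁻] = s · s = s^2
Ksp = (6.833×10⁻³)^2 = 4.7×10⁻⁵

Ksp = 4.7×10⁻⁵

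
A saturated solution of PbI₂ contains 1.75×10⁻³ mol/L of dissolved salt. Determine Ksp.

Ksp = 2.14×10⁻⁸

PbI₂(s) ⇌ Pb²⁺(aq) + 2 I⁻(aq)
If s mol/L of PbI₂ dissolves, [Pb²⁺] = s and [I⁻] = 2s.
Ksp = [Pb²⁺][I⁻]^2 = s · (2s)^2 = 4s^3
Ksp = 4 × (1.75×10⁻³)^3 = 2.14×10⁻⁸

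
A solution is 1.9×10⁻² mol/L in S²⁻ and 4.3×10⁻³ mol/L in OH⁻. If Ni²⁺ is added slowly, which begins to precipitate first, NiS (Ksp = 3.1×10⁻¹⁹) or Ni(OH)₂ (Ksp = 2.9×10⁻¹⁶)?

NiS

Each salt precipitates once Q = Ksp for that salt.
For NiS: [Ni²⁺] = (Ksp/[S²⁻]) = 1.6×10⁻¹⁷ mol/L
For Ni(OH)₂: [Ni²⁺] = (Ksp/[OH⁻]^2) = 1.6×10⁻¹¹ mol/L
NiS requires the lower [Ni²⁺], so it precipitates first.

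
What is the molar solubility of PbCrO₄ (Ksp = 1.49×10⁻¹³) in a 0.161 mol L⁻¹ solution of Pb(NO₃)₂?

9.25×10⁻¹³ M

PbCrO₄(s) ⇌ Pb²⁺(aq) + CrO₄²⁻(aq)
The solution already contains Pb²⁺ at 0.161 mol L⁻¹. Let s be the molar solubility of PbCrO₄.
[Pb²⁺] ≈ 0.161 mol L⁻¹ (common ion dominates); [CrO₄²⁻] = s.
Ksp = [Pb²⁺][CrO₄²⁻] = (0.161)s
s = 1.49×10⁻¹³ / (0.161) = 9.25×10⁻¹³
s = 9.25×10⁻¹³ mol L⁻¹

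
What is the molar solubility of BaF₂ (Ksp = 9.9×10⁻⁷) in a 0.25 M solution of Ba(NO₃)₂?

BaF₂(s) ⇌ Ba²⁺(aq) + 2 F⁻(aq)
The solution already contains Ba²⁺ at 0.25 M. Let s be the molar solubility of BaF₂.
[Ba²⁺] ≈ 0.25 M (common ion dominates); [F⁻] = 2s.
Ksp = [Ba²⁺][F⁻]^2 = (0.25)(2s)^2
(2s)^2 = 9.9×10⁻⁷ / (0.25) = 4.0×10⁻⁶
s = 9.9×10⁻⁴ M

9.9×10⁻⁴ M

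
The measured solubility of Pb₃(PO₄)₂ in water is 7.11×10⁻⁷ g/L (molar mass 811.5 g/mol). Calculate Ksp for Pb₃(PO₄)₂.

Convert to molarity: s = 7.11×10⁻⁷ / 811.5 = 8.7616×10⁻¹⁰ mol/L
Pb₃(PO₄)₂(s) ⇌ 3 Pb²⁺(aq) + 2 PO₄³⁻(aq)
Call the molar solubility s, so that [Pb²⁺] = 3s and [PO₄³⁻] = 2s.
Ksp = [Pb²⁺]^3[PO₄³⁻]^2 = (3s)^3 · (2s)^2 = 108s^5
Ksp = 108 × (8.7616×10⁻¹⁰)^5 = 5.58×10⁻⁴⁴

Ksp = 5.58×10⁻⁴⁴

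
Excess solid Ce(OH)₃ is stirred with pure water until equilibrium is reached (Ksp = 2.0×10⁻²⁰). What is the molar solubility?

5.2×10⁻⁶ M

Ce(OH)₃(s) ⇌ Ce³⁺(aq) + 3 OH⁻(aq)
For each mole of Ce(OH)₃ that dissolves per liter, [Ce³⁺] = s and [OH⁻] = 3s; let s denote this solubility.
Ksp = [Ce³⁺][OH⁻]^3 = s · (3s)^3 = 27s^4
27s^4 = 2.0×10⁻²⁰  ⇒  s^4 = 7.4×10⁻²²
Taking the 4th root, s = 5.2×10⁻⁶ mol L⁻¹.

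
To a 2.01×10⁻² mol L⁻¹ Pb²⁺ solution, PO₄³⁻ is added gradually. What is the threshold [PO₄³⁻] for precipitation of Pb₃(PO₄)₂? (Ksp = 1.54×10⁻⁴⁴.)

4.35×10⁻²⁰ M

A salt starts to precipitate once the ion product Q reaches its Ksp.
Pb₃(PO₄)₂(s) ⇌ 3 Pb²⁺(aq) + 2 PO₄³⁻(aq)
Ksp = [Pb²⁺]^3[PO₄³⁻]^2 = [PO₄³⁻]^2(2.01×10⁻²)^3
[PO₄³⁻]^2 = 1.54×10⁻⁴⁴ / (2.01×10⁻²)^3 = 1.90×10⁻³⁹
[PO₄³⁻] = 4.35×10⁻²⁰ mol L⁻¹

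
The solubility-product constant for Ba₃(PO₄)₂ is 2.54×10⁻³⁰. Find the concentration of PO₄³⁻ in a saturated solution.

9.45×10⁻⁷ M

Ba₃(PO₄)₂(s) ⇌ 3 Ba²⁺(aq) + 2 PO₄³⁻(aq)
With molar solubility s: [Ba²⁺] = 3s, [PO₄³⁻] = 2s.
Ksp = [Ba²⁺]^3[PO₄³⁻]^2 = (3s)^3 · (2s)^2 = 108s^5 = 2.54×10⁻³⁰
s = 4.72×10⁻⁷ M
[PO₄³⁻] = 2s = 9.45×10⁻⁷ M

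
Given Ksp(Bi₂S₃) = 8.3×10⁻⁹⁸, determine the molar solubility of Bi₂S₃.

1.5×10⁻²⁰ M

Bi₂S₃(s) ⇌ 2 Bi³⁺(aq) + 3 S²⁻(aq)
If s mol/L of Bi₂S₃ dissolves, [Bi³⁺] = 2s and [S²⁻] = 3s.
Ksp = [Bi³⁺]^2[S²⁻]^3 = (2s)^2 · (3s)^3 = 108s^5
108s^5 = 8.3×10⁻⁹⁸  ⇒  s^5 = 7.7×10⁻¹⁰⁰
s = 1.5×10⁻²⁰ mol L⁻¹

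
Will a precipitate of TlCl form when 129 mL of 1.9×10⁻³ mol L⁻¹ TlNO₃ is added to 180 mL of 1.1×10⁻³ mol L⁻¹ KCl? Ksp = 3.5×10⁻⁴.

After mixing, V = 129 mL + 180 mL = 309 mL.
[Tl⁺] = (1.9×10⁻³)(129)/309 = 7.9×10⁻⁴ mol L⁻¹
[Cl⁻] = (1.1×10⁻³)(180)/309 = 6.4×10⁻⁴ mol L⁻¹
Q = [Tl⁺][Cl⁻] = 5.1×10⁻⁷
Q < Ksp (5.1×10⁻⁷ vs 3.5×10⁻⁴); the solution remains unsaturated and no precipitate forms.

No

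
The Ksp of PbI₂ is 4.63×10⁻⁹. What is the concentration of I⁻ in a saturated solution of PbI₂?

PbI₂(s) ⇌ Pb²⁺(aq) + 2 I⁻(aq)
Let s be the molar solubility. Then [Pb²⁺] = s and [I⁻] = 2s.
Ksp = [Pb²⁺][I⁻]^2 = s · (2s)^2 = 4s^3 = 4.63×10⁻⁹
s = 1.05×10⁻³ mol L⁻¹
[I⁻] = 2s = 2.10×10⁻³ mol L⁻¹

2.10×10⁻³ M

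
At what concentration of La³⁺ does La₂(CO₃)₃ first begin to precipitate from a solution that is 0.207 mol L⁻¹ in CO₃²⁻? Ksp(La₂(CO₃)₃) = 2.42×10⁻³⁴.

1.65×10⁻¹⁶ M

Precipitation of each salt begins when its ion product equals Ksp.
La₂(CO₃)₃(s) ⇌ 2 La³⁺(aq) + 3 CO₃²⁻(aq)
Ksp = [La³⁺]^2[CO₃²⁻]^3 = [La³⁺]^2(0.207)^3
[La³⁺]^2 = 2.42×10⁻³⁴ / (0.207)^3 = 2.73×10⁻³²
[La³⁺] = 1.65×10⁻¹⁶ mol L⁻¹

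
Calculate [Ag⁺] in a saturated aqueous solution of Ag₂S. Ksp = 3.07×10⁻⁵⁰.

3.95×10⁻¹⁷ M

Ag₂S(s) ⇌ 2 Ag⁺(aq) + S²⁻(aq)
For each mole of Ag₂S that dissolves per liter, [Ag⁺] = 2s and [S²⁻] = s; let s denote this solubility.
Ksp = [Ag⁺]^2[S²⁻] = (2s)^2 · s = 4s^3 = 3.07×10⁻⁵⁰
s = 1.97×10⁻¹⁷ mol L⁻¹
[Ag⁺] = 2s = 3.95×10⁻¹⁷ mol L⁻¹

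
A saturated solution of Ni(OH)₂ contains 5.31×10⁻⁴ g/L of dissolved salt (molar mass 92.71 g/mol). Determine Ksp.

Convert to molarity: s = 5.31×10⁻⁴ / 92.71 = 5.7275×10⁻⁶ mol/L
Ni(OH)₂(s) ⇌ Ni²⁺(aq) + 2 OH⁻(aq)
Let s be the molar solubility. Then [Ni²⁺] = s and [OH⁻] = 2s.
Ksp = [Ni²⁺][OH⁻]^2 = s · (2s)^2 = 4s^3
Ksp = 4 × (5.7275×10⁻⁶)^3 = 7.52×10⁻¹⁶

Ksp = 7.52×10⁻¹⁶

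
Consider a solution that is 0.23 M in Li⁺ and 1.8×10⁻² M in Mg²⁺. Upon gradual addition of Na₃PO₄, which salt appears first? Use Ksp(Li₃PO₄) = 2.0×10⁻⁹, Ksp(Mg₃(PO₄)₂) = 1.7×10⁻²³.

Mg₃(PO₄)₂

Each salt precipitates once Q = Ksp for that salt.
For Li₃PO₄: [PO₄³⁻] = (Ksp/[Li⁺]^3) = 1.6×10⁻⁷ M
For Mg₃(PO₄)₂: [PO₄³⁻] = (Ksp/[Mg²⁺]^3)^(1/2) = 1.7×10⁻⁹ M
Mg₃(PO₄)₂ requires the lower [PO₄³⁻], so it precipitates first.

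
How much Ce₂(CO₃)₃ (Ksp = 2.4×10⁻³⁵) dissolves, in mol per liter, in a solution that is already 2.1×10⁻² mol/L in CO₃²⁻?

Ce₂(CO₃)₃(s) ⇌ 2 Ce³⁺(aq) + 3 CO₃²⁻(aq)
With CO₃²⁻ already at 2.1×10⁻² mol/L and s small, take [CO₃²⁻] ≈ 2.1×10⁻² mol/L and [Ce³⁺] = 2s.
Ksp = [Ce³⁺]^2[CO₃²⁻]^3 = (2s)^2(2.1×10⁻²)^3
(2s)^2 = 2.4×10⁻³⁵ / (2.1×10⁻²)^3 = 2.6×10⁻³⁰
s = 8.0×10⁻¹⁶ mol/L

8.0×10⁻¹⁶ M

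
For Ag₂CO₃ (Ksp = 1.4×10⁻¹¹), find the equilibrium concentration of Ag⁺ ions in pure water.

3.0×10⁻⁴ M

Ag₂CO₃(s) ⇌ 2 Ag⁺(aq) + CO₃²⁻(aq)
If s mol/L of Ag₂CO₃ dissolves, [Ag⁺] = 2s and [CO₃²⁻] = s.
Ksp = [Ag⁺]^2[CO₃²⁻] = (2s)^2 · s = 4s^3 = 1.4×10⁻¹¹
s = 1.5×10⁻⁴ mol/L
[Ag⁺] = 2s = 3.0×10⁻⁴ mol/L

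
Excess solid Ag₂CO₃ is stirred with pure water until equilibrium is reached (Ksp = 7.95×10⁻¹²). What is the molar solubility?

Ag₂CO₃(s) ⇌ 2 Ag⁺(aq) + CO₃²⁻(aq)
If s mol/L of Ag₂CO₃ dissolves, [Ag⁺] = 2s and [CO₃²⁻] = s.
Ksp = [Ag⁺]^2[CO₃²⁻] = (2s)^2 · s = 4s^3
4s^3 = 7.95×10⁻¹²  ⇒  s^3 = 1.99×10⁻¹²
s = 1.26×10⁻⁴ mol/L

1.26×10⁻⁴ M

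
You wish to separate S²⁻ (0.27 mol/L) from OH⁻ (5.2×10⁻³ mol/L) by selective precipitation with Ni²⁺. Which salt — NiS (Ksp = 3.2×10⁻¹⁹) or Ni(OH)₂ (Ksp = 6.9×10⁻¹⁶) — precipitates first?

NiS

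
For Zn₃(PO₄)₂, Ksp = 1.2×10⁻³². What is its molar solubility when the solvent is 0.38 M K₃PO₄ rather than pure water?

Zn₃(PO₄)₂(s) ⇌ 3 Zn²⁺(aq) + 2 PO₄³⁻(aq)
With PO₄³⁻ already at 0.38 M and s small, take [PO₄³⁻] ≈ 0.38 M and [Zn²⁺] = 3s.
Ksp = [Zn²⁺]^3[PO₄³⁻]^2 = (3s)^3(0.38)^2
(3s)^3 = 1.2×10⁻³² / (0.38)^2 = 8.3×10⁻³²
s = 1.5×10⁻¹¹ M

1.5×10⁻¹¹ M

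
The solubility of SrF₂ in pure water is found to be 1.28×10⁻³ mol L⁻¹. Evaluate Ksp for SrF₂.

SrF₂(s) ⇌ Sr²⁺(aq) + 2 F⁻(aq)
Let s be the molar solubility. Then [Sr²⁺] = s and [F⁻] = 2s.
Ksp = [Sr²⁺][F⁻]^2 = s · (2s)^2 = 4s^3
Ksp = 4 × (1.28×10⁻³)^3 = 8.39×10⁻⁹

Ksp = 8.39×10⁻⁹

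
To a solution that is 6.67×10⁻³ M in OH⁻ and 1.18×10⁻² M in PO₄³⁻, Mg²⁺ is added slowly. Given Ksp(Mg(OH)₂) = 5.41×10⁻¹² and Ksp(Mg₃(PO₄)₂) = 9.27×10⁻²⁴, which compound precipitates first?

Each salt precipitates once Q = Ksp for that salt.
For Mg(OH)₂: [Mg²⁺] = (Ksp/[OH⁻]^2) = 1.22×10⁻⁷ M
For Mg₃(PO₄)₂: [Mg²⁺] = (Ksp/[PO₄³⁻]^2)^(1/3) = 4.05×10⁻⁷ M
Mg(OH)₂ requires the lower [Mg²⁺], so it precipitates first.

Mg(OH)₂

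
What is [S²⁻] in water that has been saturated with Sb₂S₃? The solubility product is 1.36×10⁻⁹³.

Sb₂S₃(s) ⇌ 2 Sb³⁺(aq) + 3 S²⁻(aq)
For each mole of Sb₂S₃ that dissolves per liter, [Sb³⁺] = 2s and [S²⁻] = 3s; let s denote this solubility.
Ksp = [Sb³⁺]^2[S²⁻]^3 = (2s)^2 · (3s)^3 = 108s^5 = 1.36×10⁻⁹³
s = 1.05×10⁻¹⁹ mol L⁻¹
[S²⁻] = 3s = 3.14×10⁻¹⁹ mol L⁻¹

3.14×10⁻¹⁹ M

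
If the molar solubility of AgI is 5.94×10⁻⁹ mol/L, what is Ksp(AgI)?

AgI(s) ⇌ Ag⁺(aq) + I⁻(aq)
Let s be the molar solubility. Then [Ag⁺] = s and [I⁻] = s.
Ksp = [Ag⁺][I⁻] = s · s = s^2
Ksp = (5.94×10⁻⁹)^2 = 3.53×10⁻¹⁷

Ksp = 3.53×10⁻¹⁷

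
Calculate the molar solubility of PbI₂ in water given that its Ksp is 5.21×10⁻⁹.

1.09×10⁻³ M

PbI₂(s) ⇌ Pb²⁺(aq) + 2 I⁻(aq)
If s mol/L of PbI₂ dissolves, [Pb²⁺] = s and [I⁻] = 2s.
Ksp = [Pb²⁺][I⁻]^2 = s · (2s)^2 = 4s^3
4s^3 = 5.21×10⁻⁹  ⇒  s^3 = 1.30×10⁻⁹
Taking the 3rd root, s = 1.09×10⁻³ mol/L.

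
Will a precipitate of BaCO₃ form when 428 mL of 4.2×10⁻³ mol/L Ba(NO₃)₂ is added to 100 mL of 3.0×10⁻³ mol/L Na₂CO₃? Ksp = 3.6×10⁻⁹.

Yes

Total volume after mixing = 428 + 100 = 528 mL.
[Ba²⁺] = (4.2×10⁻³)(428)/528 = 3.4×10⁻³ mol/L
[CO₃²⁻] = (3.0×10⁻³)(100)/528 = 5.7×10⁻⁴ mol/L
Q = [Ba²⁺][CO₃²⁻] = 1.9×10⁻⁶
Since Q (1.9×10⁻⁶) exceeds Ksp (3.6×10⁻⁹), BaCO₃ will precipitate.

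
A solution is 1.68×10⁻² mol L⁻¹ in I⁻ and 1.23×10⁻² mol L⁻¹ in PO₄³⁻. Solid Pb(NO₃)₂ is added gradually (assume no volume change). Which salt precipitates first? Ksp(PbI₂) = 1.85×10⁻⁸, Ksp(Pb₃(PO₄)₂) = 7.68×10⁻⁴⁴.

Pb₃(PO₄)₂

Each salt precipitates once Q = Ksp for that salt.
For PbI₂: [Pb²⁺] = (Ksp/[I⁻]^2) = 6.55×10⁻⁵ mol L⁻¹
For Pb₃(PO₄)₂: [Pb²⁺] = (Ksp/[PO₄³⁻]^2)^(1/3) = 7.98×10⁻¹⁴ mol L⁻¹
Pb₃(PO₄)₂ requires the lower [Pb²⁺], so it precipitates first.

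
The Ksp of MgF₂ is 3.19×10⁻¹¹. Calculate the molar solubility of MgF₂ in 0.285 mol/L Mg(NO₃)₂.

5.29×10⁻⁶ M

MgF₂(s) ⇌ Mg²⁺(aq) + 2 F⁻(aq)
Let s be the solubility of MgF₂ here. The common ion gives [Mg²⁺] ≈ 0.285 mol/L, and [F⁻] = 2s.
Ksp = [Mg²⁺][F⁻]^2 = (0.285)(2s)^2
(2s)^2 = 3.19×10⁻¹¹ / (0.285) = 1.12×10⁻¹⁰
s = 5.29×10⁻⁶ mol/L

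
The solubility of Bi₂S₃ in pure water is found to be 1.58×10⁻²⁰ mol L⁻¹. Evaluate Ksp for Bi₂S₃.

Bi₂S₃(s) ⇌ 2 Bi³⁺(aq) + 3 S²⁻(aq)
With molar solubility s: [Bi³⁺] = 2s, [S²⁻] = 3s.
Ksp = [Bi³⁺]^2[S²⁻]^3 = (2s)^2 · (3s)^3 = 108s^5
Ksp = 108 × (1.58×10⁻²⁰)^5 = 1.06×10⁻⁹⁷

Ksp = 1.06×10⁻⁹⁷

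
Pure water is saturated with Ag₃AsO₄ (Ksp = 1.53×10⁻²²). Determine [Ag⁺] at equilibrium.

Ag₃AsO₄(s) ⇌ 3 Ag⁺(aq) + AsO₄³⁻(aq)
If s mol/L of Ag₃AsO₄ dissolves, [Ag⁺] = 3s and [AsO₄³⁻] = s.
Ksp = [Ag⁺]^3[AsO₄³⁻] = (3s)^3 · s = 27s^4 = 1.53×10⁻²²
s = 1.54×10⁻⁶ mol L⁻¹
[Ag⁺] = 3s = 4.63×10⁻⁶ mol L⁻¹

4.63×10⁻⁶ M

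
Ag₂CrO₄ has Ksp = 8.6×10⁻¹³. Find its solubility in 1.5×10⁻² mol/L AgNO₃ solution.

3.8×10⁻⁹ M

Ag₂CrO₄(s) ⇌ 2 Ag⁺(aq) + CrO₄²⁻(aq)
Ag⁺ is already present at 1.5×10⁻² mol/L. If s mol/L of Ag₂CrO₄ dissolves, [CrO₄²⁻] = s while [Ag⁺] ≈ 1.5×10⁻² mol/L.
Ksp = [Ag⁺]^2[CrO₄²⁻] = (1.5×10⁻²)^2s
s = 8.6×10⁻¹³ / (1.5×10⁻²)^2 = 3.8×10⁻⁹
s = 3.8×10⁻⁹ mol/L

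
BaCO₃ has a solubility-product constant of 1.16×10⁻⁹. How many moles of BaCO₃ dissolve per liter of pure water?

BaCO₃(s) ⇌ Ba²⁺(aq) + CO₃²⁻(aq)
Let s be the molar solubility. Then [Ba²⁺] = s and [CO₃²⁻] = s.
Ksp = [Ba²⁺][CO₃²⁻] = s · s = s^2
s^2 = 1.16×10⁻⁹
s = 3.41×10⁻⁵ mol L⁻¹

3.41×10⁻⁵ M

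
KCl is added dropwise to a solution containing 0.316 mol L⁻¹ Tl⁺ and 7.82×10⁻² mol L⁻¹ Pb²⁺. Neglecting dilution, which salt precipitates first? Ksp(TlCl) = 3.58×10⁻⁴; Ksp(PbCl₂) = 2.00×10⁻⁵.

Precipitation of each salt begins when its ion product equals Ksp.
For TlCl: [Cl⁻] = (Ksp/[Tl⁺]) = 1.13×10⁻³ mol L⁻¹
For PbCl₂: [Cl⁻] = (Ksp/[Pb²⁺])^(1/2) = 1.60×10⁻² mol L⁻¹
Since TlCl needs less Cl⁻ to reach saturation, it precipitates first.

TlCl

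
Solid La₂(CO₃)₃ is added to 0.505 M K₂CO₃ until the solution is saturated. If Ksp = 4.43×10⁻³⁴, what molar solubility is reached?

La₂(CO₃)₃(s) ⇌ 2 La³⁺(aq) + 3 CO₃²⁻(aq)
Let s be the solubility of La₂(CO₃)₃ here. The common ion gives [CO₃²⁻] ≈ 0.505 M, and [La³⁺] = 2s.
Ksp = [La³⁺]^2[CO₃²⁻]^3 = (2s)^2(0.505)^3
(2s)^2 = 4.43×10⁻³⁴ / (0.505)^3 = 3.44×10⁻³³
s = 2.93×10⁻¹⁷ M

2.93×10⁻¹⁷ M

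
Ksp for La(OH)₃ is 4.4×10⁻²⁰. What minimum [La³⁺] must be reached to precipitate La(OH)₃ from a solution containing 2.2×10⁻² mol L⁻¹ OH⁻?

Precipitation begins when Q = Ksp.
La(OH)₃(s) ⇌ La³⁺(aq) + 3 OH⁻(aq)
Ksp = [La³⁺][OH⁻]^3 = [La³⁺](2.2×10⁻²)^3
[La³⁺] = 4.4×10⁻²⁰ / (2.2×10⁻²)^3 = 4.1×10⁻¹⁵
[La³⁺] = 4.1×10⁻¹⁵ mol L⁻¹

4.1×10⁻¹⁵ M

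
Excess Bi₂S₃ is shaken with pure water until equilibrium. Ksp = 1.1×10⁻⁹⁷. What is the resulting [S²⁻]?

4.8×10⁻²⁰ M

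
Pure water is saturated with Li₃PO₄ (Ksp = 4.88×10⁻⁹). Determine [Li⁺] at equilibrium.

1.10×10⁻² M

Li₃PO₄(s) ⇌ 3 Li⁺(aq) + PO₄³⁻(aq)
Let s be the molar solubility. Then [Li⁺] = 3s and [PO₄³⁻] = s.
Ksp = [Li⁺]^3[PO₄³⁻] = (3s)^3 · s = 27s^4 = 4.88×10⁻⁹
s = 3.67×10⁻³ M
[Li⁺] = 3s = 1.10×10⁻² M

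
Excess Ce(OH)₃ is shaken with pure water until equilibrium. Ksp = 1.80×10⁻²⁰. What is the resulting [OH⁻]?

1.52×10⁻⁵ M

Ce(OH)₃(s) ⇌ Ce³⁺(aq) + 3 OH⁻(aq)
For each mole of Ce(OH)₃ that dissolves per liter, [Ce³⁺] = s and [OH⁻] = 3s; let s denote this solubility.
Ksp = [Ce³⁺][OH⁻]^3 = s · (3s)^3 = 27s^4 = 1.80×10⁻²⁰
s = 5.08×10⁻⁶ M
[OH⁻] = 3s = 1.52×10⁻⁵ M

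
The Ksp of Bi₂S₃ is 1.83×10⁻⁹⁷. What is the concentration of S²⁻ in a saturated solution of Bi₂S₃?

5.28×10⁻²⁰ M

Bi₂S₃(s) ⇌ 2 Bi³⁺(aq) + 3 S²⁻(aq)
For each mole of Bi₂S₃ that dissolves per liter, [Bi³⁺] = 2s and [S²⁻] = 3s; let s denote this solubility.
Ksp = [Bi³⁺]^2[S²⁻]^3 = (2s)^2 · (3s)^3 = 108s^5 = 1.83×10⁻⁹⁷
s = 1.76×10⁻²⁰ mol/L
[S²⁻] = 3s = 5.28×10⁻²⁰ mol/L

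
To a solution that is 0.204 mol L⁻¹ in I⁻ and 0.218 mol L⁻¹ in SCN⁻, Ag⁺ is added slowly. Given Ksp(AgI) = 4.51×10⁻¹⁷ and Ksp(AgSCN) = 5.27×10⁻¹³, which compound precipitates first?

The threshold for precipitation is Q = Ksp.
For AgI: [Ag⁺] = (Ksp/[I⁻]) = 2.21×10⁻¹⁶ mol L⁻¹
For AgSCN: [Ag⁺] = (Ksp/[SCN⁻]) = 2.42×10⁻¹² mol L⁻¹
The smaller threshold [Ag⁺] is reached first, so AgI precipitates first.

AgI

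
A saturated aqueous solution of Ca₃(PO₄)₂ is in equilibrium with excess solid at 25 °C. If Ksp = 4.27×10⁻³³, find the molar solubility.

1.32×10⁻⁷ M

Ca₃(PO₄)₂(s) ⇌ 3 Ca²⁺(aq) + 2 PO₄³⁻(aq)
If s mol/L of Ca₃(PO₄)₂ dissolves, [Ca²⁺] = 3s and [PO₄³⁻] = 2s.
Ksp = [Ca²⁺]^3[PO₄³⁻]^2 = (3s)^3 · (2s)^2 = 108s^5
108s^5 = 4.27×10⁻³³  ⇒  s^5 = 3.95×10⁻³⁵
s = (3.95×10⁻³⁵)^(1/5) = 1.32×10⁻⁷ M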